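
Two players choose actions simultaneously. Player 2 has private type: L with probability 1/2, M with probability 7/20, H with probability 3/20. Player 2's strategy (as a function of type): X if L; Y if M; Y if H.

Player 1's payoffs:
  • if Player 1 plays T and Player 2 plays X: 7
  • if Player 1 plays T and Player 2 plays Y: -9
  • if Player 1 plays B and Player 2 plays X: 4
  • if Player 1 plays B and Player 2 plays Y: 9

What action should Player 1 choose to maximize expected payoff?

B

E[T] = 1/2·(7) + 7/20·(-9) + 3/20·(-9) = -1
E[B] = 1/2·(4) + 7/20·(9) + 3/20·(9) = 13/2
Best response: B (13/2 is the largest).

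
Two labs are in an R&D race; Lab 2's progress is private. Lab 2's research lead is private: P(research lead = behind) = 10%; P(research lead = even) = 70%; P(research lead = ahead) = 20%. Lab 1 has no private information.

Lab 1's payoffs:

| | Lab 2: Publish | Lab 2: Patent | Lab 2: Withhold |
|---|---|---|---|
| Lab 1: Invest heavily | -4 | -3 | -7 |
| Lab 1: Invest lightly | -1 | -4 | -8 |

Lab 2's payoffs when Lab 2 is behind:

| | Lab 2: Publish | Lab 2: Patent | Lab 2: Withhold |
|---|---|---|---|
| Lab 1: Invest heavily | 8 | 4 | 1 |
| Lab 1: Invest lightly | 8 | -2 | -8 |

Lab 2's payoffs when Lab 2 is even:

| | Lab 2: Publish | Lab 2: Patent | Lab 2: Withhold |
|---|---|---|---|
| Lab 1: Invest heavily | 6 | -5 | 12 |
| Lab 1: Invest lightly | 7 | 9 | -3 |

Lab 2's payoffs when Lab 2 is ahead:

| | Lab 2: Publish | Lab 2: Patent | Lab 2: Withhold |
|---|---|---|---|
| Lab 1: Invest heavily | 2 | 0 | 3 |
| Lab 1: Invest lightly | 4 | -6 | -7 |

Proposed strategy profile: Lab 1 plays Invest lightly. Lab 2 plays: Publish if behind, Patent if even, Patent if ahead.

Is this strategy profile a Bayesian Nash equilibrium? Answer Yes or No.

Lab 1 plays Invest lightly: E[Invest lightly] = 0.1·(-1) + 0.7·(-4) + 0.2·(-4) = -3.7; E[Invest heavily] = -3.1. Not best-responding. ✗
Lab 2 (research lead behind), facing Invest lightly: Publish gives 8, Patent gives -2, Withhold gives -8. Proposed Publish is best. ✓
Lab 2 (research lead even), facing Invest lightly: Publish gives 7, Patent gives 9, Withhold gives -3. Proposed Patent is best. ✓
Lab 2 (research lead ahead), facing Invest lightly: Publish gives 4, Patent gives -6, Withhold gives -7. Proposed Patent is not best — profitable deviation exists. ✗

No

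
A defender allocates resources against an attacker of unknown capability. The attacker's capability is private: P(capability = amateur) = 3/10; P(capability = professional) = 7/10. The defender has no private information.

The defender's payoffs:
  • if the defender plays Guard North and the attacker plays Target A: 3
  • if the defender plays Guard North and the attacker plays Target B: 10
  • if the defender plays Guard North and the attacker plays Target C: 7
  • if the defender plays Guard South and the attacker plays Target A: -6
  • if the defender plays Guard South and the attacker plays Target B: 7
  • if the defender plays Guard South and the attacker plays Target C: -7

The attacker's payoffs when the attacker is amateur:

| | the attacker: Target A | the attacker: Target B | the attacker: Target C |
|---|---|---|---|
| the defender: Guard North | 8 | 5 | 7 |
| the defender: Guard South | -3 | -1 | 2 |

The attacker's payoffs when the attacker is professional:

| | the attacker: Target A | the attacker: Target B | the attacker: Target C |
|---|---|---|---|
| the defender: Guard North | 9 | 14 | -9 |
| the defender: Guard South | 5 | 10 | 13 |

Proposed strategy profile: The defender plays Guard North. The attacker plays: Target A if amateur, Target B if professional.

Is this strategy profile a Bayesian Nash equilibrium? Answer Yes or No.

A profile is a BNE iff every type of every player is best-responding given beliefs about the other side.
The defender plays Guard North: E[Guard North] = 3/10·(3) + 7/10·(10) = 79/10; E[Guard South] = 31/10. Best-responding. ✓
The attacker (capability amateur), facing Guard North: Target A gives 8, Target B gives 5, Target C gives 7. Proposed Target A is best. ✓
The attacker (capability professional), facing Guard North: Target A gives 9, Target B gives 14, Target C gives -9. Proposed Target B is best. ✓

Yes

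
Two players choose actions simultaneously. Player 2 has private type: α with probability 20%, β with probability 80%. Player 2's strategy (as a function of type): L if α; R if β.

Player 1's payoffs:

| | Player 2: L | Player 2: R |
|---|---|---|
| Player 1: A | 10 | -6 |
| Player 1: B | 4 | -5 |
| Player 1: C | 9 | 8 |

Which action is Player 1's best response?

C

E[A] = 0.2·(10) + 0.8·(-6) = -2.8
E[B] = 0.2·(4) + 0.8·(-5) = -3.2
E[C] = 0.2·(9) + 0.8·(8) = 8.2
Best response: C (8.2 is the largest).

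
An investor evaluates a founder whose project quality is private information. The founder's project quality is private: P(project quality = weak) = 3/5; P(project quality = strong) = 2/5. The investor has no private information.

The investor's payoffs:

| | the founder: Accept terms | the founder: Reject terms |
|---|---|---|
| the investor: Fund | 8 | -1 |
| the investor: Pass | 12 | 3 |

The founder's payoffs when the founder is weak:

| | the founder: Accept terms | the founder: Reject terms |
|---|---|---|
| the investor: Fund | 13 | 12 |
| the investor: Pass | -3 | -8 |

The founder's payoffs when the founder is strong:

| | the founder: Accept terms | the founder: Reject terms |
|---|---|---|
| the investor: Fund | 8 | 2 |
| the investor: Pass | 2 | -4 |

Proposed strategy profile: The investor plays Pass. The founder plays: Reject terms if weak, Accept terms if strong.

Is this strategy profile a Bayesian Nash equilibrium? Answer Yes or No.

The investor plays Pass: E[Pass] = 3/5·(3) + 2/5·(12) = 33/5; E[Fund] = 13/5. Best-responding. ✓
The founder (project quality weak), facing Pass: Accept terms gives -3, Reject terms gives -8. Proposed Reject terms is not best — profitable deviation exists. ✗
The founder (project quality strong), facing Pass: Accept terms gives 2, Reject terms gives -4. Proposed Accept terms is best. ✓

No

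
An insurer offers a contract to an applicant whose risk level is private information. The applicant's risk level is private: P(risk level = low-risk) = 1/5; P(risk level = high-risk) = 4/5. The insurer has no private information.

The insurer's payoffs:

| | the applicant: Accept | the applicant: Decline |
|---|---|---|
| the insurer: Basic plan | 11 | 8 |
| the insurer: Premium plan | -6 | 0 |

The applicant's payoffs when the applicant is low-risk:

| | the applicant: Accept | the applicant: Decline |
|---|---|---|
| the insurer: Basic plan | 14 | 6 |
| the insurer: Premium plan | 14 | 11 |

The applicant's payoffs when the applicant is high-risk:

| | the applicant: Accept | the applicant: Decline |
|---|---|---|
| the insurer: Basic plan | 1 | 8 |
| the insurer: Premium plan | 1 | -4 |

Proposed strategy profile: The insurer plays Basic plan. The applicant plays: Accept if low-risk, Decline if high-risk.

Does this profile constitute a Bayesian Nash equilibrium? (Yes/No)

Yes

The insurer plays Basic plan: E[Basic plan] = 1/5·(11) + 4/5·(8) = 43/5; E[Premium plan] = -6/5. Best-responding. ✓
The applicant (risk level low-risk), facing Basic plan: Accept gives 14, Decline gives 6. Proposed Accept is best. ✓
The applicant (risk level high-risk), facing Basic plan: Accept gives 1, Decline gives 8. Proposed Decline is best. ✓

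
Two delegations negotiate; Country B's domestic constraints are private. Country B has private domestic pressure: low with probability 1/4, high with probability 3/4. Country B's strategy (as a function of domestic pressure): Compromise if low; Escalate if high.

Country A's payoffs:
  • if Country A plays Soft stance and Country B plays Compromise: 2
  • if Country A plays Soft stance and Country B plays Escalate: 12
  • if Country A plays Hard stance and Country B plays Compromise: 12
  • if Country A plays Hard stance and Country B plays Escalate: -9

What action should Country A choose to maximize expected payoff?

E[Soft stance] = 1/4·(2) + 3/4·(12) = 19/2
E[Hard stance] = 1/4·(12) + 3/4·(-9) = -15/4
Best response: Soft stance (19/2 is the largest).

Soft stance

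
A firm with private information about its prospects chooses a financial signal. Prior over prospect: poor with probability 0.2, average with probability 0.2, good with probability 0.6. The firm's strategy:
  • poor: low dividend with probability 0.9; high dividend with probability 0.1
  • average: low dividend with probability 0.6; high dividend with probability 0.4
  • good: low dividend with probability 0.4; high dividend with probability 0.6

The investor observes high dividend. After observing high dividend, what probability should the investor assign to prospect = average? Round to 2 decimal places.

Apply Bayes' rule using the sender's strategy as the likelihood.
P(high dividend) = 0.2·0.1 + 0.2·0.4 + 0.6·0.6 = 0.46
P(average | high dividend) = (0.2·0.4) / 0.46 = 0.08 / 0.46 = 0.173913

0.17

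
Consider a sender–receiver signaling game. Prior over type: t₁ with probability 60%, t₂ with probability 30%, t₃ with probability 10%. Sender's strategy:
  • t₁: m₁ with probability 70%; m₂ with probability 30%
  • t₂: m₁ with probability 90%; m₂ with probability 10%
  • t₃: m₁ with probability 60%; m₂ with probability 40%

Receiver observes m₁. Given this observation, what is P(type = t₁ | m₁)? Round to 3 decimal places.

Apply Bayes' rule using the sender's strategy as the likelihood.
P(m₁) = 0.6·0.7 + 0.3·0.9 + 0.1·0.6 = 0.75
P(t₁ | m₁) = (0.6·0.7) / 0.75 = 0.42 / 0.75 = 0.56

0.560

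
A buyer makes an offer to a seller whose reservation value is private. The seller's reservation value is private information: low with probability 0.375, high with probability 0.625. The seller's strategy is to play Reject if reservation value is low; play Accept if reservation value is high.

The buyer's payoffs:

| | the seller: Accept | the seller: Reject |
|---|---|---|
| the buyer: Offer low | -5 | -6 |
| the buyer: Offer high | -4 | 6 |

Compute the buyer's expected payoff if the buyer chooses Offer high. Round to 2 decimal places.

E[Offer high] = 0.375·6 + 0.625·(-4) = 2.25 + (-2.5) = -0.25

-0.25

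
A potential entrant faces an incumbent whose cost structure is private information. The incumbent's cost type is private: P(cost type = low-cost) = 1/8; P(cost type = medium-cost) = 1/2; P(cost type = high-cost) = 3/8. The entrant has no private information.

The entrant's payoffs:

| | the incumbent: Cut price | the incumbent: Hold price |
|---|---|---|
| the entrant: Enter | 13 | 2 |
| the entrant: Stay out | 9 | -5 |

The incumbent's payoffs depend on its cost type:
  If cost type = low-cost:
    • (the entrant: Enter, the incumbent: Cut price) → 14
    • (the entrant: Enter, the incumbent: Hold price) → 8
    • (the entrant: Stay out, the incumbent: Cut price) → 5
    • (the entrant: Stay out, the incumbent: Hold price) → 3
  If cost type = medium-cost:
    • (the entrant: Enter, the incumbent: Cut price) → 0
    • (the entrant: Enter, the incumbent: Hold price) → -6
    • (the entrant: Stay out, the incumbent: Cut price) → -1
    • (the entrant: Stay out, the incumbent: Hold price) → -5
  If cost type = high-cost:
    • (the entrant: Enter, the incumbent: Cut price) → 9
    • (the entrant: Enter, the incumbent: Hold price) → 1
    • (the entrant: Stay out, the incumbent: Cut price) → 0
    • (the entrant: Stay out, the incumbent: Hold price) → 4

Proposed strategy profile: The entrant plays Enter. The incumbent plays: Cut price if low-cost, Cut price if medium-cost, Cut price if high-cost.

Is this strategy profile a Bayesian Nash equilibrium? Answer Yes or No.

The entrant plays Enter: E[Enter] = 1/8·(13) + 1/2·(13) + 3/8·(13) = 13; E[Stay out] = 9. Best-responding. ✓
The incumbent (cost type low-cost), facing Enter: Cut price gives 14, Hold price gives 8. Proposed Cut price is best. ✓
The incumbent (cost type medium-cost), facing Enter: Cut price gives 0, Hold price gives -6. Proposed Cut price is best. ✓
The incumbent (cost type high-cost), facing Enter: Cut price gives 9, Hold price gives 1. Proposed Cut price is best. ✓

Yes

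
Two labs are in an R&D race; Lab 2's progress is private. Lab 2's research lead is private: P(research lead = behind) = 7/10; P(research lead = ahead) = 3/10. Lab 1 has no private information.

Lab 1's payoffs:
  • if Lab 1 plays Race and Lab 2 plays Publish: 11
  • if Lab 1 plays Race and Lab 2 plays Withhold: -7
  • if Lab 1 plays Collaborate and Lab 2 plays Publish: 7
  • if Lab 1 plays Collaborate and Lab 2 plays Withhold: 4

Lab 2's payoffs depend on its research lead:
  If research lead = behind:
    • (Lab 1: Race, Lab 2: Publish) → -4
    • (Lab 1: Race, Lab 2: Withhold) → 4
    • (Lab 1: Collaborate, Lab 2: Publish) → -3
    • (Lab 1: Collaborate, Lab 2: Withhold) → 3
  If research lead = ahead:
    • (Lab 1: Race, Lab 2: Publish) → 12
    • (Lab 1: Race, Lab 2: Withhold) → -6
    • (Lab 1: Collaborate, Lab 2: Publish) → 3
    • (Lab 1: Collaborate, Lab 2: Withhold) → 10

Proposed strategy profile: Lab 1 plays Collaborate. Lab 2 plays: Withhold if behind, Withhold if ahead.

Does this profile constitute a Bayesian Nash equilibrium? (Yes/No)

Lab 1 plays Collaborate: E[Collaborate] = 7/10·(4) + 3/10·(4) = 4; E[Race] = -7. Best-responding. ✓
Lab 2 (research lead behind), facing Collaborate: Publish gives -3, Withhold gives 3. Proposed Withhold is best. ✓
Lab 2 (research lead ahead), facing Collaborate: Publish gives 3, Withhold gives 10. Proposed Withhold is best. ✓

Yes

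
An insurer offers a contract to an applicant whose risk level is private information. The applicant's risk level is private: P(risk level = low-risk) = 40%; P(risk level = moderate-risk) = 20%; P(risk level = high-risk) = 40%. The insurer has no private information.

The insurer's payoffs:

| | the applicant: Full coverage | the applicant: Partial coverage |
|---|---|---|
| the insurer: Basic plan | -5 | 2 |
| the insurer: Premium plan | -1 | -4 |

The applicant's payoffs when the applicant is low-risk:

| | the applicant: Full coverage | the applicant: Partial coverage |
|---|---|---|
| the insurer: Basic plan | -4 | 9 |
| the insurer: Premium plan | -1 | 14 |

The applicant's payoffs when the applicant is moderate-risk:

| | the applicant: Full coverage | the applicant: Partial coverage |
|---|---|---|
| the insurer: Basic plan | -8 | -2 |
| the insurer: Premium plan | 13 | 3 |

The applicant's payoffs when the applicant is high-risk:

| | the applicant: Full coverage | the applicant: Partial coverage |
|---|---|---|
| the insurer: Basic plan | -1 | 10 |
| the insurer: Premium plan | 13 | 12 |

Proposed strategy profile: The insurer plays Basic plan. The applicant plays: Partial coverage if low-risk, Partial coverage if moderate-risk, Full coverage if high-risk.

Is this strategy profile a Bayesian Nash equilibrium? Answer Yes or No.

A profile is a BNE iff every type of every player is best-responding given beliefs about the other side.
The insurer plays Basic plan: E[Basic plan] = 0.4·(2) + 0.2·(2) + 0.4·(-5) = -0.8; E[Premium plan] = -2.8. Best-responding. ✓
The applicant (risk level low-risk), facing Basic plan: Full coverage gives -4, Partial coverage gives 9. Proposed Partial coverage is best. ✓
The applicant (risk level moderate-risk), facing Basic plan: Full coverage gives -8, Partial coverage gives -2. Proposed Partial coverage is best. ✓
The applicant (risk level high-risk), facing Basic plan: Full coverage gives -1, Partial coverage gives 10. Proposed Full coverage is not best — profitable deviation exists. ✗

No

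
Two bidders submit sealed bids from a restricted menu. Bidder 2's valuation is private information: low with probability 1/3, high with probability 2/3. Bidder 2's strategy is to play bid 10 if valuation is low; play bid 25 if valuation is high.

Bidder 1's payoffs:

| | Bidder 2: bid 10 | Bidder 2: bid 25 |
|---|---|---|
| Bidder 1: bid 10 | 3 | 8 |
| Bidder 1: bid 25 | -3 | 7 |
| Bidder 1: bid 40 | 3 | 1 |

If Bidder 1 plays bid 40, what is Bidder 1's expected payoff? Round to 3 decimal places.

E[bid 40] = 1/3·3 + 2/3·1 = 1 + 2/3 = 5/3

1.667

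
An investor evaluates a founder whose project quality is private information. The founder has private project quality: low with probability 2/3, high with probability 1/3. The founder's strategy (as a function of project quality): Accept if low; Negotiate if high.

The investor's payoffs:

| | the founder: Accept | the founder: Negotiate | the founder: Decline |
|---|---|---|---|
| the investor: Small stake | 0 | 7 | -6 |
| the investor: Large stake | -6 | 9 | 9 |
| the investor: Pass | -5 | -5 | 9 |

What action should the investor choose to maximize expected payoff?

Compute the investor's expected payoff for each action, taking the expectation over the founder's type.
E[Small stake] = 2/3·(0) + 1/3·(7) = 7/3
E[Large stake] = 2/3·(-6) + 1/3·(9) = -1
E[Pass] = 2/3·(-5) + 1/3·(-5) = -5
Best response: Small stake (7/3 is the largest).

Small stake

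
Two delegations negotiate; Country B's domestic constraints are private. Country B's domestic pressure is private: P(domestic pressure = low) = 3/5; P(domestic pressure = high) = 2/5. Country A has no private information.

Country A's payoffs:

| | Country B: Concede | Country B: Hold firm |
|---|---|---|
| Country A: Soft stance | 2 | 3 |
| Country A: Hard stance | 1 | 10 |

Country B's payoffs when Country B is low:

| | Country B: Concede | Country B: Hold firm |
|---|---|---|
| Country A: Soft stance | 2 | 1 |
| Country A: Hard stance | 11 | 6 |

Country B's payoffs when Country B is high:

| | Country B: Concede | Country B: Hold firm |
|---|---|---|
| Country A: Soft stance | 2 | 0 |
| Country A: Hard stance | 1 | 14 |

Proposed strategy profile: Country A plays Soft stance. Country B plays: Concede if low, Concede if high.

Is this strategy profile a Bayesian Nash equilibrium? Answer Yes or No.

A profile is a BNE iff every type of every player is best-responding given beliefs about the other side.
Country A plays Soft stance: E[Soft stance] = 3/5·(2) + 2/5·(2) = 2; E[Hard stance] = 1. Best-responding. ✓
Country B (domestic pressure low), facing Soft stance: Concede gives 2, Hold firm gives 1. Proposed Concede is best. ✓
Country B (domestic pressure high), facing Soft stance: Concede gives 2, Hold firm gives 0. Proposed Concede is best. ✓

Yes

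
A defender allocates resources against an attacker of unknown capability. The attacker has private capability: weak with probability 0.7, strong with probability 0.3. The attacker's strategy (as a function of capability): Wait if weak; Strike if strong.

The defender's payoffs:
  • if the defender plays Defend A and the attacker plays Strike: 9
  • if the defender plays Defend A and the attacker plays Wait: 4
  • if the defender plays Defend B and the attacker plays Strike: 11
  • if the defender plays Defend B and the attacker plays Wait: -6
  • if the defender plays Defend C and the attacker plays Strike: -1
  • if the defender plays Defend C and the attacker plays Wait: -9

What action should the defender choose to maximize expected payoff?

E[Defend A] = 0.7·(4) + 0.3·(9) = 5.5
E[Defend B] = 0.7·(-6) + 0.3·(11) = -0.9
E[Defend C] = 0.7·(-9) + 0.3·(-1) = -6.6
Best response: Defend A (5.5 is the largest).

Defend A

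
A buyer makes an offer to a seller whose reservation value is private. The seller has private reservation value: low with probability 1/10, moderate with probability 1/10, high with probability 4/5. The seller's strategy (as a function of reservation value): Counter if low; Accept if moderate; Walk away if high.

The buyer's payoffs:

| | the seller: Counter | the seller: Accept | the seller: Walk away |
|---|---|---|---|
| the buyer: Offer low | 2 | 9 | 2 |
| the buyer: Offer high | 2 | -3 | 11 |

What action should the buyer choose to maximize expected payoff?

Offer high

Compute the buyer's expected payoff for each action, taking the expectation over the seller's type.
E[Offer low] = 1/10·(2) + 1/10·(9) + 4/5·(2) = 27/10
E[Offer high] = 1/10·(2) + 1/10·(-3) + 4/5·(11) = 87/10
Best response: Offer high (87/10 is the largest).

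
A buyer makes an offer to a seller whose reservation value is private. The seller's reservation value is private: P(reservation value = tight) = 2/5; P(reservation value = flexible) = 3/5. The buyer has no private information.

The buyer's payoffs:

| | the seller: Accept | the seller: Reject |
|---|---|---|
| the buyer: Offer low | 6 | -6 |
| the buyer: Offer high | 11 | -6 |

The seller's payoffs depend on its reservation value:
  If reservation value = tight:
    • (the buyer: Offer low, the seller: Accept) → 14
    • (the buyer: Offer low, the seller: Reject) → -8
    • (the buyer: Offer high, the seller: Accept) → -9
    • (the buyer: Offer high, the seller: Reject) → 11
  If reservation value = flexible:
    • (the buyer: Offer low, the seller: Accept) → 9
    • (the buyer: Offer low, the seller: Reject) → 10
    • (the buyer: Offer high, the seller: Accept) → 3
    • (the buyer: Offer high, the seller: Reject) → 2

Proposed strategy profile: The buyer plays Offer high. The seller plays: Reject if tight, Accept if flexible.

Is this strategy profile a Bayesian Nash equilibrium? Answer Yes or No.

Yes

The buyer plays Offer high: E[Offer high] = 2/5·(-6) + 3/5·(11) = 21/5; E[Offer low] = 6/5. Best-responding. ✓
The seller (reservation value tight), facing Offer high: Accept gives -9, Reject gives 11. Proposed Reject is best. ✓
The seller (reservation value flexible), facing Offer high: Accept gives 3, Reject gives 2. Proposed Accept is best. ✓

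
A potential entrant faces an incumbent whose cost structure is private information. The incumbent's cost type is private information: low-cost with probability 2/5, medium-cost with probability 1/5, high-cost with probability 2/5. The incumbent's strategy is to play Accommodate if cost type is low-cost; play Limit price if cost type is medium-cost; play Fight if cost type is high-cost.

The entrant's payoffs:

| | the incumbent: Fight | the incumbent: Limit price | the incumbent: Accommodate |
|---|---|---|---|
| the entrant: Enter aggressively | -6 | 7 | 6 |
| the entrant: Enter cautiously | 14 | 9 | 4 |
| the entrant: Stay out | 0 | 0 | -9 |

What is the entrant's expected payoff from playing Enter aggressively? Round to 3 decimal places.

1.400

E[Enter aggressively] = 2/5·6 + 1/5·7 + 2/5·(-6) = 12/5 + 7/5 + (-12/5) = 7/5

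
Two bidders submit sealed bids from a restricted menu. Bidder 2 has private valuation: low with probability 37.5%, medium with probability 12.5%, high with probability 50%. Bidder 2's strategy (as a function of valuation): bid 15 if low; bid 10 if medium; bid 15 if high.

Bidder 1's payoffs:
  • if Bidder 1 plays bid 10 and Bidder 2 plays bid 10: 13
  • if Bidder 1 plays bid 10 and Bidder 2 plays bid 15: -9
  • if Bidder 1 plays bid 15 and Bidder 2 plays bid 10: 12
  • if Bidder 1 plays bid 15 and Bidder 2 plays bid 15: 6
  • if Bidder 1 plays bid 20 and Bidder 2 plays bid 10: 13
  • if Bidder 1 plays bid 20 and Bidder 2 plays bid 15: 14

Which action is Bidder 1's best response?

bid 20

Compute Bidder 1's expected payoff for each action, taking the expectation over Bidder 2's type.
E[bid 10] = 0.375·(-9) + 0.125·(13) + 0.5·(-9) = -6.25
E[bid 15] = 0.375·(6) + 0.125·(12) + 0.5·(6) = 6.75
E[bid 20] = 0.375·(14) + 0.125·(13) + 0.5·(14) = 13.875
Best response: bid 20 (13.875 is the largest).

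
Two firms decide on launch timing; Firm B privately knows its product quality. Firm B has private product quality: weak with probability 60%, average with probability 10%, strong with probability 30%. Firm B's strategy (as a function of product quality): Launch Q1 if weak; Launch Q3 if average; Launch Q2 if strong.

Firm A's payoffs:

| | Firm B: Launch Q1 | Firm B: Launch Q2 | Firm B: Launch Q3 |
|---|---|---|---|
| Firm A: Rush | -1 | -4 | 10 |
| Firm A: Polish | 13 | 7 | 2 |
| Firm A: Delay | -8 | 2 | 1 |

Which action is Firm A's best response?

E[Rush] = 0.6·(-1) + 0.1·(10) + 0.3·(-4) = -0.8
E[Polish] = 0.6·(13) + 0.1·(2) + 0.3·(7) = 10.1
E[Delay] = 0.6·(-8) + 0.1·(1) + 0.3·(2) = -4.1
Best response: Polish (10.1 is the largest).

Polish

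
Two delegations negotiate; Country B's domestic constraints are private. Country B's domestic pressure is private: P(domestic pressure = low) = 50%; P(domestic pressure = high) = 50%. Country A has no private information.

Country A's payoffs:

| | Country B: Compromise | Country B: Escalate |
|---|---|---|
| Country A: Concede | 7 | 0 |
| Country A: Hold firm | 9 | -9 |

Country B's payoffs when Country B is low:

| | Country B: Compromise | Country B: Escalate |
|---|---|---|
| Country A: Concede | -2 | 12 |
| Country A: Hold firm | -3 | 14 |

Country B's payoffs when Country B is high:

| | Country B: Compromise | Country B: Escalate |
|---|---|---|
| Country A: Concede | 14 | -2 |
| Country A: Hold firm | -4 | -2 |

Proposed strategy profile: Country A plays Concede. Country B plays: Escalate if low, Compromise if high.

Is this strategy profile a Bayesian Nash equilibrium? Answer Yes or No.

Yes

A profile is a BNE iff every type of every player is best-responding given beliefs about the other side.
Country A plays Concede: E[Concede] = 0.5·(0) + 0.5·(7) = 3.5; E[Hold firm] = 0. Best-responding. ✓
Country B (domestic pressure low), facing Concede: Compromise gives -2, Escalate gives 12. Proposed Escalate is best. ✓
Country B (domestic pressure high), facing Concede: Compromise gives 14, Escalate gives -2. Proposed Compromise is best. ✓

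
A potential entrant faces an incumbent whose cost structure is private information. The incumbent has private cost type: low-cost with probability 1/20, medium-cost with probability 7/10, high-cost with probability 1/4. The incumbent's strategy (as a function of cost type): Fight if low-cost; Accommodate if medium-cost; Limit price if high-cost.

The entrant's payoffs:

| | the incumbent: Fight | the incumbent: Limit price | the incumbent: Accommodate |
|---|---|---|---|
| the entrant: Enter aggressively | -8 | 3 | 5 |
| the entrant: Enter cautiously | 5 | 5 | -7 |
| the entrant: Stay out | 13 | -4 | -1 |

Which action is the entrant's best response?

Enter aggressively

E[Enter aggressively] = 1/20·(-8) + 7/10·(5) + 1/4·(3) = 77/20
E[Enter cautiously] = 1/20·(5) + 7/10·(-7) + 1/4·(5) = -17/5
E[Stay out] = 1/20·(13) + 7/10·(-1) + 1/4·(-4) = -21/20
Best response: Enter aggressively (77/20 is the largest).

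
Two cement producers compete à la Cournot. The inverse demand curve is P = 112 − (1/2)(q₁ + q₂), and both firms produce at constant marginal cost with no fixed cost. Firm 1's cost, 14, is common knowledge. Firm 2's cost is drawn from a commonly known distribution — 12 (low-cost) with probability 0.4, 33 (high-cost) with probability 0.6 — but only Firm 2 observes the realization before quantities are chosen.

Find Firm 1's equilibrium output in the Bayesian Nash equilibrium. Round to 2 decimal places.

72.40

Firm 2 with cost c maximizes (112 − (1/2)(q₁+q₂) − c)·q₂, giving q₂(c) = (112 − c − (1/2)q₁).
E[c₂] = 0.4·12 + 0.6·33 = 24.6
Firm 1's FOC against E[q₂] yields q₁ = (112 − 2·14 + E[c₂])/(3/2) = (112 − 28 + 24.6)/(3/2) = 72.4.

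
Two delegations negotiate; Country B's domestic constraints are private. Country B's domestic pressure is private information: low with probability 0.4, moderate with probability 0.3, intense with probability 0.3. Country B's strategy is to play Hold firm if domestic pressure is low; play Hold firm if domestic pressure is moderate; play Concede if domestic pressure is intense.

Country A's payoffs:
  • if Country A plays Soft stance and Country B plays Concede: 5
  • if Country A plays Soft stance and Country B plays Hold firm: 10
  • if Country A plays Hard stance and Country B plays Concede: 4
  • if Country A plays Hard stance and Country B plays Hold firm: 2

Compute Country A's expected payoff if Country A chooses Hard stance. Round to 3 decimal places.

2.600

E[Hard stance] = 0.4·2 + 0.3·2 + 0.3·4 = 0.8 + 0.6 + 1.2 = 2.6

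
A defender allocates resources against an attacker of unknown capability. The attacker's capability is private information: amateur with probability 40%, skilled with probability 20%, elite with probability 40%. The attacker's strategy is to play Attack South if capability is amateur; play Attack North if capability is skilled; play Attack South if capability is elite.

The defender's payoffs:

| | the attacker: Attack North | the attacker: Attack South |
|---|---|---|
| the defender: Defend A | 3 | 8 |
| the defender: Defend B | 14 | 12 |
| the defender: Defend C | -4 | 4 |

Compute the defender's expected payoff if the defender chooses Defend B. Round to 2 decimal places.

12.40

Take the expectation over the attacker's capability, weighting each type's action by its prior probability.
E[Defend B] = 0.4·12 + 0.2·14 + 0.4·12 = 4.8 + 2.8 + 4.8 = 12.4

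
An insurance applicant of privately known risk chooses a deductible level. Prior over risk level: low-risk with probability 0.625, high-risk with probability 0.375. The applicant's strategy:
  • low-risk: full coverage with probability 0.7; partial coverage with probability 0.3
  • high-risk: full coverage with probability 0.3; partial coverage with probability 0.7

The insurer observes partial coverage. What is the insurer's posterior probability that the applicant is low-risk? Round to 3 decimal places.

0.417

P(partial coverage) = 0.625·0.3 + 0.375·0.7 = 0.45
P(low-risk | partial coverage) = (0.625·0.3) / 0.45 = 0.1875 / 0.45 = 0.416667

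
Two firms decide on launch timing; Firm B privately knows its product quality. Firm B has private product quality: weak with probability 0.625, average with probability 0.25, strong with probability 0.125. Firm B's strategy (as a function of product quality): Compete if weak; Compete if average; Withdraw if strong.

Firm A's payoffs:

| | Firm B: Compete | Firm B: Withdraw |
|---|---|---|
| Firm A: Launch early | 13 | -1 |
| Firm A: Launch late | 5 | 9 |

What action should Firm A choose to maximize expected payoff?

Launch early

Compute Firm A's expected payoff for each action, taking the expectation over Firm B's type.
E[Launch early] = 0.625·(13) + 0.25·(13) + 0.125·(-1) = 11.25
E[Launch late] = 0.625·(5) + 0.25·(5) + 0.125·(9) = 5.5
Best response: Launch early (11.25 is the largest).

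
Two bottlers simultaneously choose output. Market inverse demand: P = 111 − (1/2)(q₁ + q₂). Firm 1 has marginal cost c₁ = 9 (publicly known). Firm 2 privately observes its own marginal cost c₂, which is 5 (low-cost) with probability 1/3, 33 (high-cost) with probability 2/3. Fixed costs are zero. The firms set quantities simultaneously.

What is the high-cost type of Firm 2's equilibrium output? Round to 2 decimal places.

Type-c best response for Firm 2: q₂(c) = (111 − c) − q₁/2.
Firm 1 maximizes expected profit; its first-order condition is 111 − q₁ − (1/2)E[q₂] − 9 = 0.
Substituting E[q₂] and solving: E[c₂] = 23.6667, so q₁ = (111 − 2·9 + 23.6667)/(3/2) = 77.7778.
q₂(high-cost) = (111 − 33 − (1/2)·77.7778) = 39.1111.

39.11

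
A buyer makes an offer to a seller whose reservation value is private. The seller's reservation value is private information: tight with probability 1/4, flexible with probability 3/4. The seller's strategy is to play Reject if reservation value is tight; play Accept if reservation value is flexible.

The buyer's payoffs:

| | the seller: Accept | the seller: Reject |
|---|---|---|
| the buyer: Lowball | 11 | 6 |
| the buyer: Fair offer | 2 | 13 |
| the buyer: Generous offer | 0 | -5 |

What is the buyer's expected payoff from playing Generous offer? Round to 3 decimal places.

-1.250

Take the expectation over the seller's reservation value, weighting each type's action by its prior probability.
E[Generous offer] = 1/4·(-5) + 3/4·0 = (-5/4) + 0 = -5/4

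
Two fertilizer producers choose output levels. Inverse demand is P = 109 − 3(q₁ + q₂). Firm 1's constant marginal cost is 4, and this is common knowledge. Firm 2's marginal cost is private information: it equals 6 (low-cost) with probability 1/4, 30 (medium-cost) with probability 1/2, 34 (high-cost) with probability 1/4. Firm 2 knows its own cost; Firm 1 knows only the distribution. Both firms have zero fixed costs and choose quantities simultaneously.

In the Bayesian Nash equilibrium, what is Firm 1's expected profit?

Firm 2 with cost c maximizes (109 − 3(q₁+q₂) − c)·q₂, giving q₂(c) = (109 − c − 3q₁)/6.
E[c₂] = 1/4·6 + 1/2·30 + 1/4·34 = 25
Firm 1's FOC against E[q₂] yields q₁ = (109 − 2·4 + E[c₂])/9 = (109 − 8 + 25)/9 = 14.
E[P] = 109 − 3·(q₁ + E[q₂]) = 46; Firm 1's expected profit = (E[P] − 4)·q₁ = (46 − 4)·14 = 588.

588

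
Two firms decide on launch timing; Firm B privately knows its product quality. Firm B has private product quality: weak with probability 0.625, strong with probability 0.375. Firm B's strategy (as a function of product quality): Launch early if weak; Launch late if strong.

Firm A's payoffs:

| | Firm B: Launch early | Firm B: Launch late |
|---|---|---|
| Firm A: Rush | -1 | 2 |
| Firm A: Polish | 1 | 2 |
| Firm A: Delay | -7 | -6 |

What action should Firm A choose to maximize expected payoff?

Polish

E[Rush] = 0.625·(-1) + 0.375·(2) = 0.125
E[Polish] = 0.625·(1) + 0.375·(2) = 1.375
E[Delay] = 0.625·(-7) + 0.375·(-6) = -6.625
Best response: Polish (1.375 is the largest).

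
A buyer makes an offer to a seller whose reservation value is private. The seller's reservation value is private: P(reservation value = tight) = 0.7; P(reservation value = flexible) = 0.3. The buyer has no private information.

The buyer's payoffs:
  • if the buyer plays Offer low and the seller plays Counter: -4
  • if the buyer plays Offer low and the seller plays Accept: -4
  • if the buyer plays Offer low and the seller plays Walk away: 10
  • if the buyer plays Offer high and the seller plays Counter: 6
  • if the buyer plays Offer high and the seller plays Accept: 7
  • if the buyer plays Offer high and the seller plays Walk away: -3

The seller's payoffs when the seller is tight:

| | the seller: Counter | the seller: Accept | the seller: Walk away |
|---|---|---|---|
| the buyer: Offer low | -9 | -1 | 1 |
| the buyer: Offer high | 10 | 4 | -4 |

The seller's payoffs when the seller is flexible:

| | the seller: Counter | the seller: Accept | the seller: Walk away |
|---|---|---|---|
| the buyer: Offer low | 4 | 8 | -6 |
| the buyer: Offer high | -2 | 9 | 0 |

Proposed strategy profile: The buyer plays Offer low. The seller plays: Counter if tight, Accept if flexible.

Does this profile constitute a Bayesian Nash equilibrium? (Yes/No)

A profile is a BNE iff every type of every player is best-responding given beliefs about the other side.
The buyer plays Offer low: E[Offer low] = 0.7·(-4) + 0.3·(-4) = -4; E[Offer high] = 6.3. Not best-responding. ✗
The seller (reservation value tight), facing Offer low: Counter gives -9, Accept gives -1, Walk away gives 1. Proposed Counter is not best — profitable deviation exists. ✗
The seller (reservation value flexible), facing Offer low: Counter gives 4, Accept gives 8, Walk away gives -6. Proposed Accept is best. ✓

No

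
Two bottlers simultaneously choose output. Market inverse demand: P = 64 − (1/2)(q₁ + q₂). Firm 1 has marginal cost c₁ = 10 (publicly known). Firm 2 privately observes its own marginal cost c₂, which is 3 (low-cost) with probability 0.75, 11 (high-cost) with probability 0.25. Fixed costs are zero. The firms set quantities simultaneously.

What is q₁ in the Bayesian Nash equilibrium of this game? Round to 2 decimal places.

32.67

Type-c best response for Firm 2: q₂(c) = (64 − c) − q₁/2.
Firm 1 maximizes expected profit; its first-order condition is 64 − q₁ − (1/2)E[q₂] − 10 = 0.
Substituting E[q₂] and solving: E[c₂] = 5, so q₁ = (64 − 2·10 + 5)/(3/2) = 32.6667.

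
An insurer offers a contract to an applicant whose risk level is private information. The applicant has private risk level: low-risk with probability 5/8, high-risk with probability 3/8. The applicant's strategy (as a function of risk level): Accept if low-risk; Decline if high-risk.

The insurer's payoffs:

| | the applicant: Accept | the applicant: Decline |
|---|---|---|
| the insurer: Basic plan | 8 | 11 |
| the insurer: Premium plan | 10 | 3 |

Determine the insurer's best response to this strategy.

Basic plan

E[Basic plan] = 5/8·(8) + 3/8·(11) = 73/8
E[Premium plan] = 5/8·(10) + 3/8·(3) = 59/8
Best response: Basic plan (73/8 is the largest).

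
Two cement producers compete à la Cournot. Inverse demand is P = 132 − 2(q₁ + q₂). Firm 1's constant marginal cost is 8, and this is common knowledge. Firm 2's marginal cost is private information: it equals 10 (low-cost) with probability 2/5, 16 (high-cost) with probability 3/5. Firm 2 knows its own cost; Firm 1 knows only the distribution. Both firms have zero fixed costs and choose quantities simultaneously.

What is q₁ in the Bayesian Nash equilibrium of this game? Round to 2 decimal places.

Firm 2 with cost c maximizes (132 − 2(q₁+q₂) − c)·q₂, giving q₂(c) = (132 − c − 2q₁)/4.
E[c₂] = 2/5·10 + 3/5·16 = 13.6
Firm 1's FOC against E[q₂] yields q₁ = (132 − 2·8 + E[c₂])/6 = (132 − 16 + 13.6)/6 = 21.6.

21.60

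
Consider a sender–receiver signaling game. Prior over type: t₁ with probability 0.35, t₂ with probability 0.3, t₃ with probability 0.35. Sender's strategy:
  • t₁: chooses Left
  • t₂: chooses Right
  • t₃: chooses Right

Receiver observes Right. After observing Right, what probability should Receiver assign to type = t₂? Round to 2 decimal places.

0.46

P(Right) = 0.35·0 + 0.3·1 + 0.35·1 = 0.65
P(t₂ | Right) = (0.3·1) / 0.65 = 0.3 / 0.65 = 0.461538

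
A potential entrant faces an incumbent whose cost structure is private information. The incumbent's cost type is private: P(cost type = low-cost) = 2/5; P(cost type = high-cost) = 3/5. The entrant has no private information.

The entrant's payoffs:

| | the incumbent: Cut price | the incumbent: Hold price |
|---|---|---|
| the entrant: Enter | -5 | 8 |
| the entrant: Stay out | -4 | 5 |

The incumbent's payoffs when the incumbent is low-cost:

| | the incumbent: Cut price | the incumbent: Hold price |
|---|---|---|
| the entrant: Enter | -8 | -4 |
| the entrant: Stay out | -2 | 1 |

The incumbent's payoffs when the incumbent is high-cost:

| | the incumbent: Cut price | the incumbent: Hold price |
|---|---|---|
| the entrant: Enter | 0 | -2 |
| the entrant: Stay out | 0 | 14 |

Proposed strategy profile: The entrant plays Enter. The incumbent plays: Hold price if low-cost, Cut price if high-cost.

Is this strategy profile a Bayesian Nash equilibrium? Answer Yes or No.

The entrant plays Enter: E[Enter] = 2/5·(8) + 3/5·(-5) = 1/5; E[Stay out] = -2/5. Best-responding. ✓
The incumbent (cost type low-cost), facing Enter: Cut price gives -8, Hold price gives -4. Proposed Hold price is best. ✓
The incumbent (cost type high-cost), facing Enter: Cut price gives 0, Hold price gives -2. Proposed Cut price is best. ✓

Yes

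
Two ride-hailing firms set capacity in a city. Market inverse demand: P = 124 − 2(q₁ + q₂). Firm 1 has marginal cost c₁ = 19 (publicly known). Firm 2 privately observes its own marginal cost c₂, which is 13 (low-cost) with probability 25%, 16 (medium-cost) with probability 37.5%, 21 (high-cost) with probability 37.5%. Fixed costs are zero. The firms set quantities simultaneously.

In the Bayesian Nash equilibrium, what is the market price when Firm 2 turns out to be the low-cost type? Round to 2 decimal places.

51.31

Type-c best response for Firm 2: q₂(c) = (124 − c)/4 − q₁/2.
Firm 1 maximizes expected profit; its first-order condition is 124 − 4q₁ − 2E[q₂] − 19 = 0.
Substituting E[q₂] and solving: E[c₂] = 17.125, so q₁ = (124 − 2·19 + 17.125)/6 = 17.1875.
q₂(low-cost) = 19.1562, so P = 124 − 2·(17.1875 + 19.1562) = 51.3125.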